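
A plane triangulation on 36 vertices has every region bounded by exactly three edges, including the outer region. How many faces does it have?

In a plane triangulation 3F = 2E and V − E + F = 2, so F = 2V − 4 = 2·36 − 4 = 68.

68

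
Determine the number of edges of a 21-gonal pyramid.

A pyramid on an n-gon base has one n-gon and n triangles: V = 21 + 1 = 22, E = 2·21 = 42, F = 21 + 1 = 22.

42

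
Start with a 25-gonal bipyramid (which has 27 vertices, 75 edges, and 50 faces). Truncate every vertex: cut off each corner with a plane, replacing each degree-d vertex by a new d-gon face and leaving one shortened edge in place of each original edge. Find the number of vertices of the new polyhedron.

150

Truncation replaces each original edge-end by a new vertex, so V′ = 2E = 150.
Each original edge survives, and each old vertex of degree d contributes d new edges; summing degrees gives Σd = 2E, so E′ = E + 2E = 3E = 225.
Each original face survives and each original vertex becomes one new face: F′ = F + V = 77.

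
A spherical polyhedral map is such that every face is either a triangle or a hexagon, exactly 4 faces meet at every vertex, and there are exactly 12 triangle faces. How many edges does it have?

24

Let x be the number of hexagons; then F = 12 + x.
Edge–face incidences: 2E = 3·12 + 6·x = 36 + 6x.
Every vertex has degree 4, so 4V = 2E.
Euler: V − E + F = 2 ⇒ (2E)/4 − E + (12 + x) = 2.
Multiply by 8: 2·(2E) − 4·(2E) + 8·(12 + x) = 16, i.e. 96 + 8x − 2·(36 + 6x) = 16.
Collecting terms: −4x + 24 = 16, so −4x = −8, so x = 2.
Then 2E = 36 + 6·2 = 48, so E = 24, V = 2E/4 = 12, F = 12 + 2 = 14.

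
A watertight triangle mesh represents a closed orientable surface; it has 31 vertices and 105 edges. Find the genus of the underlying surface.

3

Every face is a triangle and each edge borders two faces, so 3F = 2·105, giving F = 70.
χ = V − E + F = 31 − 105 + 70 = -4.
For a closed orientable surface χ = 2 − 2g, so g = (2 − (-4))/2 = 3.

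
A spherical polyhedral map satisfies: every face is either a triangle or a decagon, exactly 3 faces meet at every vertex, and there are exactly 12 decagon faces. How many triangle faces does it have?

20

Let x be the number of triangles; then F = 12 + x.
Edge–face incidences: 2E = 10·12 + 3·x = 120 + 3x.
Every vertex has degree 3, so 3V = 2E.
Euler: V − E + F = 2 ⇒ (2E)/3 − E + (12 + x) = 2.
Multiply by 6: 2·(2E) − 3·(2E) + 6·(12 + x) = 12, i.e. 72 + 6x − (120 + 3x) = 12.
Collecting terms: 3x − 48 = 12, so 3x = 60, so x = 20.
Then 2E = 120 + 3·20 = 180, so E = 90, V = 2E/3 = 60, F = 12 + 20 = 32.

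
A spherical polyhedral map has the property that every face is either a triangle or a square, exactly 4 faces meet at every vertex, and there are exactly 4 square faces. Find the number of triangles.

Let x be the number of triangles; then F = 4 + x.
Edge–face incidences: 2E = 4·4 + 3·x = 16 + 3x.
Every vertex has degree 4, so 4V = 2E.
Euler: V − E + F = 2 ⇒ (2E)/4 − E + (4 + x) = 2.
Multiply by 8: 2·(2E) − 4·(2E) + 8·(4 + x) = 16, i.e. 32 + 8x − 2·(16 + 3x) = 16.
Collecting terms: 2x = 16, so x = 8.
Then 2E = 16 + 3·8 = 40, so E = 20, V = 2E/4 = 10, F = 4 + 8 = 12.

8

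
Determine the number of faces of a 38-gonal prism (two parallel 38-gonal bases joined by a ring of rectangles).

40

A prism on an n-gon has two n-gon bases and n rectangular sides: V = 2·38 = 76, E = 3·38 = 114, F = 38 + 2 = 40.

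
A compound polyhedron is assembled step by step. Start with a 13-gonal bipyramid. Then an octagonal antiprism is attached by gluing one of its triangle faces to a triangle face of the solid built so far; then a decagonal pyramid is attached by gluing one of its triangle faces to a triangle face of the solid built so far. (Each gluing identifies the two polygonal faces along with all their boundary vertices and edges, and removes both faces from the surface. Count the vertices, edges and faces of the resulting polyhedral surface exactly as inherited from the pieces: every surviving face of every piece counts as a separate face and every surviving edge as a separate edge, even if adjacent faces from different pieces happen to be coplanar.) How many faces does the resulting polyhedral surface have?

51

A 13-gonal bipyramid: V=15, E=39, F=26.
Attach an octagonal antiprism (V=16, E=32, F=18) along a 3-gon: merge 3 vertices and 3 edges, delete both glued faces → V=28, E=68, F=42.
Attach a decagonal pyramid (V=11, E=20, F=11) along a 3-gon: merge 3 vertices and 3 edges, delete both glued faces → V=36, E=85, F=51.
Check: V − E + F = 36 − 85 + 51 = 2.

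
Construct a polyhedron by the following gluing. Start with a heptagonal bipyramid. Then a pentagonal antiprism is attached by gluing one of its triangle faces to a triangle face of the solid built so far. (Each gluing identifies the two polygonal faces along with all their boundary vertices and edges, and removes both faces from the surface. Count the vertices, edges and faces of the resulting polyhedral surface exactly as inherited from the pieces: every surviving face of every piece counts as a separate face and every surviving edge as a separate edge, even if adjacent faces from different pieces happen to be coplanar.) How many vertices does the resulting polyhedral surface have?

16

A heptagonal bipyramid: V=9, E=21, F=14.
Attach a pentagonal antiprism (V=10, E=20, F=12) along a 3-gon: merge 3 vertices and 3 edges, delete both glued faces → V=16, E=38, F=24.
Check: V − E + F = 16 − 38 + 24 = 2.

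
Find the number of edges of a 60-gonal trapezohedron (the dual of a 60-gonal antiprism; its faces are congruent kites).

240

The n-trapezohedron (dual of the n-antiprism) has V = 2·60 + 2 = 122, E = 4·60 = 240, F = 2·60 = 120.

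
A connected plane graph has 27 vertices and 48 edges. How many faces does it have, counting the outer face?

23

Euler's formula for a connected plane graph: V − E + F = 2, so F = 2 − 27 + 48 = 23.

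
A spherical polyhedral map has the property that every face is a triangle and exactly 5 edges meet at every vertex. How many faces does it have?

Each face has 3 edges and each edge borders two faces, so 2E = 3F.
Each vertex has degree 5, so 5V = 2E and hence V = 3F/5.
Euler: V − E + F = 2 ⇒ (3F/5) − (3F/2) + F = 2.
Multiply by 10: (6 − 15 + 10)F = 20, i.e. 1F = 20.
So F = 20, E = 3·20/2 = 30, V = 3·20/5 = 12.

20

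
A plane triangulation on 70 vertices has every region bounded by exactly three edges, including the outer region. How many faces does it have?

In a plane triangulation 3F = 2E and V − E + F = 2, so F = 2V − 4 = 2·70 − 4 = 136.

136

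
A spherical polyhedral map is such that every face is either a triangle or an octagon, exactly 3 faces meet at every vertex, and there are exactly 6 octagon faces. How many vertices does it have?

Let x be the number of triangles; then F = 6 + x.
Edge–face incidences: 2E = 8·6 + 3·x = 48 + 3x.
Every vertex has degree 3, so 3V = 2E.
Euler: V − E + F = 2 ⇒ (2E)/3 − E + (6 + x) = 2.
Multiply by 6: 2·(2E) − 3·(2E) + 6·(6 + x) = 12, i.e. 36 + 6x − (48 + 3x) = 12.
Collecting terms: 3x − 12 = 12, so 3x = 24, so x = 8.
Then 2E = 48 + 3·8 = 72, so E = 36, V = 2E/3 = 24, F = 6 + 8 = 14.

24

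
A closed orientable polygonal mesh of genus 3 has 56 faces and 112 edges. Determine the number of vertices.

52

For a closed orientable surface of genus 3, χ = 2 − 2·3 = -4.
V = -4 + E − F = -4 + 112 − 56 = 52.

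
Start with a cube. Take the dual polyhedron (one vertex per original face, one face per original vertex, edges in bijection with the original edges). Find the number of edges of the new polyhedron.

The base solid has V = 8, E = 12, F = 6.
The dual swaps V and F and preserves E: V′ = F = 6, E′ = E = 12, F′ = V = 8.

12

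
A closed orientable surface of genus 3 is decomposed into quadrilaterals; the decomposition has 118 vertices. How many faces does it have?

122

χ = 2 − 2·3 = -4, and every face is a square so 4F = 2E.
V − E + F = -4 with E = 4F/2 gives 118 − (4/2 − 1)·F = -4, so F = 122 and E = 244.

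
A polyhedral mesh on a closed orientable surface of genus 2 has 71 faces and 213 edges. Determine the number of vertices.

For a closed orientable surface of genus 2, χ = 2 − 2·2 = -2.
V = -2 + E − F = -2 + 213 − 71 = 140.

140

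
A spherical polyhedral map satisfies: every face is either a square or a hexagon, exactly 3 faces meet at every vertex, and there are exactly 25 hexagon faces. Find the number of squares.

6

Let x be the number of squares; then F = 25 + x.
Edge–face incidences: 2E = 6·25 + 4·x = 150 + 4x.
Every vertex has degree 3, so 3V = 2E.
Euler: V − E + F = 2 ⇒ (2E)/3 − E + (25 + x) = 2.
Multiply by 6: 2·(2E) − 3·(2E) + 6·(25 + x) = 12, i.e. 150 + 6x − (150 + 4x) = 12.
Collecting terms: 2x = 12, so x = 6.
Then 2E = 150 + 4·6 = 174, so E = 87, V = 2E/3 = 58, F = 25 + 6 = 31.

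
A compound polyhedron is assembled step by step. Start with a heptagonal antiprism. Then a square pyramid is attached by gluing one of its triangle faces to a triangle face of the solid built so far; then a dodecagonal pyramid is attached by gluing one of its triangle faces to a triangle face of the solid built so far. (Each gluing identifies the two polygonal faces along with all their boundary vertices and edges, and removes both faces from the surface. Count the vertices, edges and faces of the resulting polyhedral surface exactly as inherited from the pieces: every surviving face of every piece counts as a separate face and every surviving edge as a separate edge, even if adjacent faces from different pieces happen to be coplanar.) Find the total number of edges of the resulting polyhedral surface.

A heptagonal antiprism: V=14, E=28, F=16.
Attach a square pyramid (V=5, E=8, F=5) along a 3-gon: merge 3 vertices and 3 edges, delete both glued faces → V=16, E=33, F=19.
Attach a dodecagonal pyramid (V=13, E=24, F=13) along a 3-gon: merge 3 vertices and 3 edges, delete both glued faces → V=26, E=54, F=30.
Check: V − E + F = 26 − 54 + 30 = 2.

54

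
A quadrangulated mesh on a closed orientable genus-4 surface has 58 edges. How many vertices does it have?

χ = 2 − 2·4 = -6, and every face is a square so 4F = 2E.
F = 2E/4 = 29. Then V = -6 + E − F = -6 + 58 − 29 = 23.

23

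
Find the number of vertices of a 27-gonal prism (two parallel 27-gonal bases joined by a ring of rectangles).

A prism on an n-gon has two n-gon bases and n rectangular sides: V = 2·27 = 54, E = 3·27 = 81, F = 27 + 2 = 29.
Check: V − E + F = 54 − 81 + 29 = 2.

54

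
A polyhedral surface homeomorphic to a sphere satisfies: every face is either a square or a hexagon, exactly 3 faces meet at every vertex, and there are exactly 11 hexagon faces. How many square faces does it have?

6

Let x be the number of squares; then F = 11 + x.
Edge–face incidences: 2E = 6·11 + 4·x = 66 + 4x.
Every vertex has degree 3, so 3V = 2E.
Euler: V − E + F = 2 ⇒ (2E)/3 − E + (11 + x) = 2.
Multiply by 6: 2·(2E) − 3·(2E) + 6·(11 + x) = 12, i.e. 66 + 6x − (66 + 4x) = 12.
Collecting terms: 2x = 12, so x = 6.
Then 2E = 66 + 4·6 = 90, so E = 45, V = 2E/3 = 30, F = 11 + 6 = 17.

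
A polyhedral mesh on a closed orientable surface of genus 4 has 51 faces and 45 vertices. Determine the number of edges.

For a closed orientable surface of genus 4, χ = 2 − 2·4 = -6.
E = V + F − (-6) = 45 + 51 − (-6) = 102.

102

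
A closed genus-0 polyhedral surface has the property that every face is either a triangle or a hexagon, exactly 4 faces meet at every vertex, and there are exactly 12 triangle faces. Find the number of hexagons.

2

Let x be the number of hexagons; then F = 12 + x.
Edge–face incidences: 2E = 3·12 + 6·x = 36 + 6x.
Every vertex has degree 4, so 4V = 2E.
Euler: V − E + F = 2 ⇒ (2E)/4 − E + (12 + x) = 2.
Multiply by 8: 2·(2E) − 4·(2E) + 8·(12 + x) = 16, i.e. 96 + 8x − 2·(36 + 6x) = 16.
Collecting terms: −4x + 24 = 16, so −4x = −8, so x = 2.
Then 2E = 36 + 6·2 = 48, so E = 24, V = 2E/4 = 12, F = 12 + 2 = 14.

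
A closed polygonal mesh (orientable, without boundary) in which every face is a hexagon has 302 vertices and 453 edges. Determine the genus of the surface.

Every face is a hexagon and each edge borders two faces, so 6F = 2·453, giving F = 151.
χ = V − E + F = 302 − 453 + 151 = 0.
For a closed orientable surface χ = 2 − 2g, so g = (2 − (0))/2 = 1.

1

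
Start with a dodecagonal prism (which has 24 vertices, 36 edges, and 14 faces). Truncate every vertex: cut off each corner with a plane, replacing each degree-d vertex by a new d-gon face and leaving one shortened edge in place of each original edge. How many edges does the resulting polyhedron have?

Truncation replaces each original edge-end by a new vertex, so V′ = 2E = 72.
Each original edge survives, and each old vertex of degree d contributes d new edges; summing degrees gives Σd = 2E, so E′ = E + 2E = 3E = 108.
Each original face survives and each original vertex becomes one new face: F′ = F + V = 38.

108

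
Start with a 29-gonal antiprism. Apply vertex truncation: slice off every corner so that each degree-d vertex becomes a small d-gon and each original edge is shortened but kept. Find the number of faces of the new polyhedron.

The base solid has V = 58, E = 116, F = 60.
Truncation replaces each original edge-end by a new vertex, so V′ = 2E = 232.
Each original edge survives, and each old vertex of degree d contributes d new edges; summing degrees gives Σd = 2E, so E′ = E + 2E = 3E = 348.
Each original face survives and each original vertex becomes one new face: F′ = F + V = 118.

118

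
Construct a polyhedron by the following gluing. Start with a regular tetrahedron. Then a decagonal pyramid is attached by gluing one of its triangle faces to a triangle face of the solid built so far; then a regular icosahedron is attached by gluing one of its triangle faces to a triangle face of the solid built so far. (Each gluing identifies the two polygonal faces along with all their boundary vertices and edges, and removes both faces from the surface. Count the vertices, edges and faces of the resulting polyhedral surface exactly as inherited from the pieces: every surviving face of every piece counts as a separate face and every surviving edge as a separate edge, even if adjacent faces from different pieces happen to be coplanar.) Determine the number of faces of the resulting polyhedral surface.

31

A regular tetrahedron: V=4, E=6, F=4.
Attach a decagonal pyramid (V=11, E=20, F=11) along a 3-gon: merge 3 vertices and 3 edges, delete both glued faces → V=12, E=23, F=13.
Attach a regular icosahedron (V=12, E=30, F=20) along a 3-gon: merge 3 vertices and 3 edges, delete both glued faces → V=21, E=50, F=31.
Check: V − E + F = 21 − 50 + 31 = 2.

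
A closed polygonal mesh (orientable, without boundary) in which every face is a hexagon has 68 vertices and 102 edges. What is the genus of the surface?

Every face is a hexagon and each edge borders two faces, so 6F = 2·102, giving F = 34.
χ = V − E + F = 68 − 102 + 34 = 0.
For a closed orientable surface χ = 2 − 2g, so g = (2 − (0))/2 = 1.

1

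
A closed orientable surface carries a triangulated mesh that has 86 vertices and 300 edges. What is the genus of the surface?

8

Every face is a triangle and each edge borders two faces, so 3F = 2·300, giving F = 200.
χ = V − E + F = 86 − 300 + 200 = -14.
For a closed orientable surface χ = 2 − 2g, so g = (2 − (-14))/2 = 8.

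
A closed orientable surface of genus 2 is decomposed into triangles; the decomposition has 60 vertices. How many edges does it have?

χ = 2 − 2·2 = -2, and every face is a triangle so 3F = 2E.
V − E + F = -2 with E = 3F/2 gives 60 − (3/2 − 1)·F = -2, so F = 124 and E = 186.

186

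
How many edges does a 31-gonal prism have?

93

A prism on an n-gon has two n-gon bases and n rectangular sides: V = 2·31 = 62, E = 3·31 = 93, F = 31 + 2 = 33.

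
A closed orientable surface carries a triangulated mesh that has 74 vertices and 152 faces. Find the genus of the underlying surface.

Every face is a triangle, so 2E = 3·152 = 456, giving E = 228.
χ = V − E + F = 74 − 228 + 152 = -2.
For a closed orientable surface χ = 2 − 2g, so g = (2 − (-2))/2 = 2.

2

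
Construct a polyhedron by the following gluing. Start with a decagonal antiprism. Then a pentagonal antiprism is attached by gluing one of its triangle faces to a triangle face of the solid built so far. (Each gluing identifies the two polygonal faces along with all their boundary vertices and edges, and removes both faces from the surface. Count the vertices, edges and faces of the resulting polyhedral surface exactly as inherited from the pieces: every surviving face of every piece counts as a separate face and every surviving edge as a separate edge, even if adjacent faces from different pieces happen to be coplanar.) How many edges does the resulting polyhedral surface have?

57

A decagonal antiprism: V=20, E=40, F=22.
Attach a pentagonal antiprism (V=10, E=20, F=12) along a 3-gon: merge 3 vertices and 3 edges, delete both glued faces → V=27, E=57, F=32.
Check: V − E + F = 27 − 57 + 32 = 2.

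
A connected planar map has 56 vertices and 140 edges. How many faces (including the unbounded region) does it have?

Euler's formula for a connected plane graph: V − E + F = 2, so F = 2 − 56 + 140 = 86.

86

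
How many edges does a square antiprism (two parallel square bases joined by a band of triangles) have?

An antiprism on an n-gon has two n-gon caps and 2n triangles: V = 2·4 = 8, E = 4·4 = 16, F = 2·4 + 2 = 10.

16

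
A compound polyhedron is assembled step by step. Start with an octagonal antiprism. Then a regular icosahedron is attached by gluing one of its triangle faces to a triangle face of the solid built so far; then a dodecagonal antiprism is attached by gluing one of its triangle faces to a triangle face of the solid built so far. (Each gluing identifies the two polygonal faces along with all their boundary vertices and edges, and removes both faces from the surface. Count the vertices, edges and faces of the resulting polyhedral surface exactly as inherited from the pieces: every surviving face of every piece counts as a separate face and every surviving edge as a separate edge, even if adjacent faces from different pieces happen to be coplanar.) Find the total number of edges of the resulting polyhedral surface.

104

An octagonal antiprism: V=16, E=32, F=18.
Attach a regular icosahedron (V=12, E=30, F=20) along a 3-gon: merge 3 vertices and 3 edges, delete both glued faces → V=25, E=59, F=36.
Attach a dodecagonal antiprism (V=24, E=48, F=26) along a 3-gon: merge 3 vertices and 3 edges, delete both glued faces → V=46, E=104, F=60.
Check: V − E + F = 46 − 104 + 60 = 2.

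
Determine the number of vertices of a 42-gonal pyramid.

43

A pyramid on an n-gon base has one n-gon and n triangles: V = 42 + 1 = 43, E = 2·42 = 84, F = 42 + 1 = 43.
Check: V − E + F = 43 − 84 + 43 = 2.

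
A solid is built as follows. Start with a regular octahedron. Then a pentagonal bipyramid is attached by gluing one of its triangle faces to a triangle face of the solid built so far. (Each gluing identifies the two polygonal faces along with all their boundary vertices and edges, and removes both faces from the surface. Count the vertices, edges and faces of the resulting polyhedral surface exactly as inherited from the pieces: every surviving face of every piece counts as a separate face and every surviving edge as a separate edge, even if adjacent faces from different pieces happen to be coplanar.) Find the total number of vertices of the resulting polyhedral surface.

A regular octahedron: V=6, E=12, F=8.
Attach a pentagonal bipyramid (V=7, E=15, F=10) along a 3-gon: merge 3 vertices and 3 edges, delete both glued faces → V=10, E=24, F=16.
Check: V − E + F = 10 − 24 + 16 = 2.

10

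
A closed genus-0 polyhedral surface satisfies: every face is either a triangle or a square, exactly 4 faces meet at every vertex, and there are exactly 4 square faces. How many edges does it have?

20

Let x be the number of triangles; then F = 4 + x.
Edge–face incidences: 2E = 4·4 + 3·x = 16 + 3x.
Every vertex has degree 4, so 4V = 2E.
Euler: V − E + F = 2 ⇒ (2E)/4 − E + (4 + x) = 2.
Multiply by 8: 2·(2E) − 4·(2E) + 8·(4 + x) = 16, i.e. 32 + 8x − 2·(16 + 3x) = 16.
Collecting terms: 2x = 16, so x = 8.
Then 2E = 16 + 3·8 = 40, so E = 20, V = 2E/4 = 10, F = 4 + 8 = 12.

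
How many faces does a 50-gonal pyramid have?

A pyramid on an n-gon base has one n-gon and n triangles: V = 50 + 1 = 51, E = 2·50 = 100, F = 50 + 1 = 51.

51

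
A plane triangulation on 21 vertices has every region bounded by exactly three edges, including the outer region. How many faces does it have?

In a plane triangulation 3F = 2E and V − E + F = 2, so F = 2V − 4 = 2·21 − 4 = 38.

38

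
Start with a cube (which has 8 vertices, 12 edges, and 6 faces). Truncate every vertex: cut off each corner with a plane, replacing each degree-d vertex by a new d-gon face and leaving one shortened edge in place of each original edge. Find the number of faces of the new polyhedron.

14

Truncation replaces each original edge-end by a new vertex, so V′ = 2E = 24.
Each original edge survives, and each old vertex of degree d contributes d new edges; summing degrees gives Σd = 2E, so E′ = E + 2E = 3E = 36.
Each original face survives and each original vertex becomes one new face: F′ = F + V = 14.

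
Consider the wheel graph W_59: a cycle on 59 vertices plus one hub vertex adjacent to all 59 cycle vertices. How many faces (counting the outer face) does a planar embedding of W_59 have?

W_59 has V = 59 + 1 = 60 vertices and E = 2·59 = 118 edges.
By Euler's formula F = 2 − V + E = 2 − 60 + 118 = 60.

60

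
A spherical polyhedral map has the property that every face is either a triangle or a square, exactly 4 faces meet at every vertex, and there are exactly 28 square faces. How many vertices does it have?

Let x be the number of triangles; then F = 28 + x.
Edge–face incidences: 2E = 4·28 + 3·x = 112 + 3x.
Every vertex has degree 4, so 4V = 2E.
Euler: V − E + F = 2 ⇒ (2E)/4 − E + (28 + x) = 2.
Multiply by 8: 2·(2E) − 4·(2E) + 8·(28 + x) = 16, i.e. 224 + 8x − 2·(112 + 3x) = 16.
Collecting terms: 2x = 16, so x = 8.
Then 2E = 112 + 3·8 = 136, so E = 68, V = 2E/4 = 34, F = 28 + 8 = 36.

34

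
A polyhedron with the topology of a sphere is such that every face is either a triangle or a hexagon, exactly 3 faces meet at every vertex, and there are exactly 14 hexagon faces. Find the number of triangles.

4

Let x be the number of triangles; then F = 14 + x.
Edge–face incidences: 2E = 6·14 + 3·x = 84 + 3x.
Every vertex has degree 3, so 3V = 2E.
Euler: V − E + F = 2 ⇒ (2E)/3 − E + (14 + x) = 2.
Multiply by 6: 2·(2E) − 3·(2E) + 6·(14 + x) = 12, i.e. 84 + 6x − (84 + 3x) = 12.
Collecting terms: 3x = 12, so x = 4.
Then 2E = 84 + 3·4 = 96, so E = 48, V = 2E/3 = 32, F = 14 + 4 = 18.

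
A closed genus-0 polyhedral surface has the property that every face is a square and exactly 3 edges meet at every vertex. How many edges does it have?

12

Each face has 4 edges and each edge borders two faces, so 2E = 4F.
Each vertex has degree 3, so 3V = 2E and hence V = 4F/3.
Euler: V − E + F = 2 ⇒ (4F/3) − (4F/2) + F = 2.
Multiply by 6: (8 − 12 + 6)F = 12, i.e. 2F = 12.
So F = 6, E = 4·6/2 = 12, V = 4·6/3 = 8.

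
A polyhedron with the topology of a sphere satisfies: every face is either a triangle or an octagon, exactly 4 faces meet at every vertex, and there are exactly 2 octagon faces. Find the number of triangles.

16

Let x be the number of triangles; then F = 2 + x.
Edge–face incidences: 2E = 8·2 + 3·x = 16 + 3x.
Every vertex has degree 4, so 4V = 2E.
Euler: V − E + F = 2 ⇒ (2E)/4 − E + (2 + x) = 2.
Multiply by 8: 2·(2E) − 4·(2E) + 8·(2 + x) = 16, i.e. 16 + 8x − 2·(16 + 3x) = 16.
Collecting terms: 2x − 16 = 16, so 2x = 32, so x = 16.
Then 2E = 16 + 3·16 = 64, so E = 32, V = 2E/4 = 16, F = 2 + 16 = 18.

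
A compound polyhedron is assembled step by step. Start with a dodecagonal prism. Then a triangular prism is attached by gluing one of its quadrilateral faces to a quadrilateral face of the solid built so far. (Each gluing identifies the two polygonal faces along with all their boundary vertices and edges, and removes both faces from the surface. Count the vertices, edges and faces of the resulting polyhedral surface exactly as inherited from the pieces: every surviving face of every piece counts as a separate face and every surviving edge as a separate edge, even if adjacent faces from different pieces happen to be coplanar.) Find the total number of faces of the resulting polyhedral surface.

A dodecagonal prism: V=24, E=36, F=14.
Attach a triangular prism (V=6, E=9, F=5) along a 4-gon: merge 4 vertices and 4 edges, delete both glued faces → V=26, E=41, F=17.
Check: V − E + F = 26 − 41 + 17 = 2.

17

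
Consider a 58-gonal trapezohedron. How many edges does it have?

The n-trapezohedron (dual of the n-antiprism) has V = 2·58 + 2 = 118, E = 4·58 = 232, F = 2·58 = 116.
Check: V − E + F = 118 − 232 + 116 = 2.

232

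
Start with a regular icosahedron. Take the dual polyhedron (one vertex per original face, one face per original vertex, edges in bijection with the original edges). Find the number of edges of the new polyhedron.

The base solid has V = 12, E = 30, F = 20.
The dual swaps V and F and preserves E: V′ = F = 20, E′ = E = 30, F′ = V = 12.

30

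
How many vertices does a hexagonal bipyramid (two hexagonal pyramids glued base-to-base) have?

A bipyramid over an n-gon has 2n triangular faces and n + 2 vertices: V = 6 + 2 = 8, E = 3·6 = 18, F = 2·6 = 12.

8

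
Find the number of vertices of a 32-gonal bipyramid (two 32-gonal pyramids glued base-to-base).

34

A bipyramid over an n-gon has 2n triangular faces and n + 2 vertices: V = 32 + 2 = 34, E = 3·32 = 96, F = 2·32 = 64.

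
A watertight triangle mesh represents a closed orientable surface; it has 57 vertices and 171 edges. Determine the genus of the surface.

1

Every face is a triangle and each edge borders two faces, so 3F = 2·171, giving F = 114.
χ = V − E + F = 57 − 171 + 114 = 0.
For a closed orientable surface χ = 2 − 2g, so g = (2 − (0))/2 = 1.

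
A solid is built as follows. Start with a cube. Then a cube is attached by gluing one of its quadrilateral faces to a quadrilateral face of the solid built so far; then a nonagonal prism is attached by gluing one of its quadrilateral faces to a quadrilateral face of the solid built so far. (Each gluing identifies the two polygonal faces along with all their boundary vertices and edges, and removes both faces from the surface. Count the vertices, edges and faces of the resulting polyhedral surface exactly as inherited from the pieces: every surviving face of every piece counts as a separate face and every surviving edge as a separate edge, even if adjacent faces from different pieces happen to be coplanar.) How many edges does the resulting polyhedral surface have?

43

A cube: V=8, E=12, F=6.
Attach a cube (V=8, E=12, F=6) along a 4-gon: merge 4 vertices and 4 edges, delete both glued faces → V=12, E=20, F=10.
Attach a nonagonal prism (V=18, E=27, F=11) along a 4-gon: merge 4 vertices and 4 edges, delete both glued faces → V=26, E=43, F=19.
Check: V − E + F = 26 − 43 + 19 = 2.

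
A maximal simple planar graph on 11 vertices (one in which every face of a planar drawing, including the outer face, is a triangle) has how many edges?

In a plane triangulation 3F = 2E and V − E + F = 2, so E = 3V − 6 = 3·11 − 6 = 27.

27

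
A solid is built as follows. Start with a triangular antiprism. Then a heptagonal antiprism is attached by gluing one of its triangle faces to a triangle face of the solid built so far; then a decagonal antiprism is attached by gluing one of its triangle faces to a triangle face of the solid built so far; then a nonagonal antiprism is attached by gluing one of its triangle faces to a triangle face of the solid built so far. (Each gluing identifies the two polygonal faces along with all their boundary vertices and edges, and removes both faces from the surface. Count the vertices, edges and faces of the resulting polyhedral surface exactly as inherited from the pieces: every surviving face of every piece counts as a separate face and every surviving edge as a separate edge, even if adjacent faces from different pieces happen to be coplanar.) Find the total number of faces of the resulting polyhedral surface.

A triangular antiprism: V=6, E=12, F=8.
Attach a heptagonal antiprism (V=14, E=28, F=16) along a 3-gon: merge 3 vertices and 3 edges, delete both glued faces → V=17, E=37, F=22.
Attach a decagonal antiprism (V=20, E=40, F=22) along a 3-gon: merge 3 vertices and 3 edges, delete both glued faces → V=34, E=74, F=42.
Attach a nonagonal antiprism (V=18, E=36, F=20) along a 3-gon: merge 3 vertices and 3 edges, delete both glued faces → V=49, E=107, F=60.
Check: V − E + F = 49 − 107 + 60 = 2.

60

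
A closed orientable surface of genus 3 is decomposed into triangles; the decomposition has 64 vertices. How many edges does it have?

χ = 2 − 2·3 = -4, and every face is a triangle so 3F = 2E.
V − E + F = -4 with E = 3F/2 gives 64 − (3/2 − 1)·F = -4, so F = 136 and E = 204.

204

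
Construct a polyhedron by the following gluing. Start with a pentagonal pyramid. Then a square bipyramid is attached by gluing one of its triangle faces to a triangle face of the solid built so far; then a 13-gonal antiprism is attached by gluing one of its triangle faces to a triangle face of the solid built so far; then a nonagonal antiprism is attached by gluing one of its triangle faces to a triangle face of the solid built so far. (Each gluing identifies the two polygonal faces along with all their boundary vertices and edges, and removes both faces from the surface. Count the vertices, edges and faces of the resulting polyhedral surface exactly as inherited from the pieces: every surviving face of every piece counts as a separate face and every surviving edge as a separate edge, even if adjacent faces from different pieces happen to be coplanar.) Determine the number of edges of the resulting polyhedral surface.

101

A pentagonal pyramid: V=6, E=10, F=6.
Attach a square bipyramid (V=6, E=12, F=8) along a 3-gon: merge 3 vertices and 3 edges, delete both glued faces → V=9, E=19, F=12.
Attach a 13-gonal antiprism (V=26, E=52, F=28) along a 3-gon: merge 3 vertices and 3 edges, delete both glued faces → V=32, E=68, F=38.
Attach a nonagonal antiprism (V=18, E=36, F=20) along a 3-gon: merge 3 vertices and 3 edges, delete both glued faces → V=47, E=101, F=56.
Check: V − E + F = 47 − 101 + 56 = 2.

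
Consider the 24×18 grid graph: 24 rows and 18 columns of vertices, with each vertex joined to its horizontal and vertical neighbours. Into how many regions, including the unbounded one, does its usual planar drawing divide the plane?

The grid has V = 24·18 = 432 vertices and E = 24·17 + 18·23 = 822 edges.
F = 2 − V + E = 2 − 432 + 822 = 392.

392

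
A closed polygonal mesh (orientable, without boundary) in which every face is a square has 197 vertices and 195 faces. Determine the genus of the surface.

0

Every face is a square, so 2E = 4·195 = 780, giving E = 390.
χ = V − E + F = 197 − 390 + 195 = 2.
For a closed orientable surface χ = 2 − 2g, so g = (2 − (2))/2 = 0.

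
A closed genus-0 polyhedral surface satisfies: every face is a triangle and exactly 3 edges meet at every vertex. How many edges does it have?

Each face has 3 edges and each edge borders two faces, so 2E = 3F.
Each vertex has degree 3, so 3V = 2E and hence V = 3F/3.
Euler: V − E + F = 2 ⇒ (3F/3) − (3F/2) + F = 2.
Multiply by 6: (6 − 9 + 6)F = 12, i.e. 3F = 12.
So F = 4, E = 3·4/2 = 6, V = 3·4/3 = 4.

6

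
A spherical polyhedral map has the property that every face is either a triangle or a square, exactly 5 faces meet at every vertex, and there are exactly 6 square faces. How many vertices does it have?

24

Let x be the number of triangles; then F = 6 + x.
Edge–face incidences: 2E = 4·6 + 3·x = 24 + 3x.
Every vertex has degree 5, so 5V = 2E.
Euler: V − E + F = 2 ⇒ (2E)/5 − E + (6 + x) = 2.
Multiply by 10: 2·(2E) − 5·(2E) + 10·(6 + x) = 20, i.e. 60 + 10x − 3·(24 + 3x) = 20.
Collecting terms: x − 12 = 20, so x = 32.
Then 2E = 24 + 3·32 = 120, so E = 60, V = 2E/5 = 24, F = 6 + 32 = 38.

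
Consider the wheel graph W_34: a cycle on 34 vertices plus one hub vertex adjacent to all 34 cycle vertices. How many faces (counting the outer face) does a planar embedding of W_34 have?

35

W_34 has V = 34 + 1 = 35 vertices and E = 2·34 = 68 edges.
By Euler's formula F = 2 − V + E = 2 − 35 + 68 = 35.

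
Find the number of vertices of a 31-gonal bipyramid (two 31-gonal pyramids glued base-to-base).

33

A bipyramid over an n-gon has 2n triangular faces and n + 2 vertices: V = 31 + 2 = 33, E = 3·31 = 93, F = 2·31 = 62.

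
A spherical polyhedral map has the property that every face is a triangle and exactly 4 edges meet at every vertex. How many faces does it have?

8

Each face has 3 edges and each edge borders two faces, so 2E = 3F.
Each vertex has degree 4, so 4V = 2E and hence V = 3F/4.
Euler: V − E + F = 2 ⇒ (3F/4) − (3F/2) + F = 2.
Multiply by 8: (6 − 12 + 8)F = 16, i.e. 2F = 16.
So F = 8, E = 3·8/2 = 12, V = 3·8/4 = 6.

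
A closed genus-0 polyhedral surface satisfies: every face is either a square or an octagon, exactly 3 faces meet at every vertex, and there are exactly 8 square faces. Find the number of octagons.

2

Let x be the number of octagons; then F = 8 + x.
Edge–face incidences: 2E = 4·8 + 8·x = 32 + 8x.
Every vertex has degree 3, so 3V = 2E.
Euler: V − E + F = 2 ⇒ (2E)/3 − E + (8 + x) = 2.
Multiply by 6: 2·(2E) − 3·(2E) + 6·(8 + x) = 12, i.e. 48 + 6x − (32 + 8x) = 12.
Collecting terms: −2x + 16 = 12, so −2x = −4, so x = 2.
Then 2E = 32 + 8·2 = 48, so E = 24, V = 2E/3 = 16, F = 8 + 2 = 10.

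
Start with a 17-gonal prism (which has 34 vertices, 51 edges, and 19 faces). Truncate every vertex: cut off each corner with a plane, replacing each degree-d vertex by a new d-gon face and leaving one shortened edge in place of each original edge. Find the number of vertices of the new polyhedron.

102

Truncation replaces each original edge-end by a new vertex, so V′ = 2E = 102.
Each original edge survives, and each old vertex of degree d contributes d new edges; summing degrees gives Σd = 2E, so E′ = E + 2E = 3E = 153.
Each original face survives and each original vertex becomes one new face: F′ = F + V = 53.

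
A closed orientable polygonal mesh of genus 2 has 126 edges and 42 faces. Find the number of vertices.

82

For a closed orientable surface of genus 2, χ = 2 − 2·2 = -2.
V = -2 + E − F = -2 + 126 − 42 = 82.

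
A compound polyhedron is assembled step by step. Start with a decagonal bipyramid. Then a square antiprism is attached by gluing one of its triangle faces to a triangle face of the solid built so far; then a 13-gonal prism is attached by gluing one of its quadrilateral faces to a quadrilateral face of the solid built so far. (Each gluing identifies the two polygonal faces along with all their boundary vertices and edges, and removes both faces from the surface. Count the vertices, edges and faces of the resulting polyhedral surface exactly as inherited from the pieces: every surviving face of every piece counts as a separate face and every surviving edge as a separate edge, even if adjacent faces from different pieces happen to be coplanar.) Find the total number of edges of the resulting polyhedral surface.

78

A decagonal bipyramid: V=12, E=30, F=20.
Attach a square antiprism (V=8, E=16, F=10) along a 3-gon: merge 3 vertices and 3 edges, delete both glued faces → V=17, E=43, F=28.
Attach a 13-gonal prism (V=26, E=39, F=15) along a 4-gon: merge 4 vertices and 4 edges, delete both glued faces → V=39, E=78, F=41.
Check: V − E + F = 39 − 78 + 41 = 2.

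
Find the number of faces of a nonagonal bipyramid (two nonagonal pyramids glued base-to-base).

18

A bipyramid over an n-gon has 2n triangular faces and n + 2 vertices: V = 9 + 2 = 11, E = 3·9 = 27, F = 2·9 = 18.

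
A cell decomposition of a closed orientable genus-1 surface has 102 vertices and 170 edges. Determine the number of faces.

For a closed orientable surface of genus 1, χ = 2 − 2·1 = 0.
F = 0 − V + E = 0 − 102 + 170 = 68.

68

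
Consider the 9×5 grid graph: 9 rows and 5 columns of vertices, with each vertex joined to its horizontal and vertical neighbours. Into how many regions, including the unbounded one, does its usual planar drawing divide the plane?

The grid has V = 9·5 = 45 vertices and E = 9·4 + 5·8 = 76 edges.
F = 2 − V + E = 2 − 45 + 76 = 33.

33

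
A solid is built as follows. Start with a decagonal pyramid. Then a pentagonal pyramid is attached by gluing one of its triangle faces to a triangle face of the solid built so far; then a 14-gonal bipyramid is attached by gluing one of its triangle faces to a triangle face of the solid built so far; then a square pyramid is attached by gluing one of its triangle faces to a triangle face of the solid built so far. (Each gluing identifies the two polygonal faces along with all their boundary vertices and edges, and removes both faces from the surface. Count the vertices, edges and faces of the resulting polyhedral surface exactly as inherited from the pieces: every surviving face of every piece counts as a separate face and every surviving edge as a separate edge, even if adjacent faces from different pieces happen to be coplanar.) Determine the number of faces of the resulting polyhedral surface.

44

A decagonal pyramid: V=11, E=20, F=11.
Attach a pentagonal pyramid (V=6, E=10, F=6) along a 3-gon: merge 3 vertices and 3 edges, delete both glued faces → V=14, E=27, F=15.
Attach a 14-gonal bipyramid (V=16, E=42, F=28) along a 3-gon: merge 3 vertices and 3 edges, delete both glued faces → V=27, E=66, F=41.
Attach a square pyramid (V=5, E=8, F=5) along a 3-gon: merge 3 vertices and 3 edges, delete both glued faces → V=29, E=71, F=44.
Check: V − E + F = 29 − 71 + 44 = 2.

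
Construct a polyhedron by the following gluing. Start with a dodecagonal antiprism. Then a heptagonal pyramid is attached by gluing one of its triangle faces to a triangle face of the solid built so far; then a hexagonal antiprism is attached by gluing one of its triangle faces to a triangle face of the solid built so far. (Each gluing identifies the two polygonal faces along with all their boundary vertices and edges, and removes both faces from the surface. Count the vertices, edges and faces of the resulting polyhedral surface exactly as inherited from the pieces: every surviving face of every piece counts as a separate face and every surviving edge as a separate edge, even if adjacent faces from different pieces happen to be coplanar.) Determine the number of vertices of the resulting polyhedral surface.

A dodecagonal antiprism: V=24, E=48, F=26.
Attach a heptagonal pyramid (V=8, E=14, F=8) along a 3-gon: merge 3 vertices and 3 edges, delete both glued faces → V=29, E=59, F=32.
Attach a hexagonal antiprism (V=12, E=24, F=14) along a 3-gon: merge 3 vertices and 3 edges, delete both glued faces → V=38, E=80, F=44.
Check: V − E + F = 38 − 80 + 44 = 2.

38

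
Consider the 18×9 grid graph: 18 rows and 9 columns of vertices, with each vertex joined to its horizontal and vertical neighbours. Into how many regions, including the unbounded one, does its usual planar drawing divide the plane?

The grid has V = 18·9 = 162 vertices and E = 18·8 + 9·17 = 297 edges.
F = 2 − V + E = 2 − 162 + 297 = 137.

137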